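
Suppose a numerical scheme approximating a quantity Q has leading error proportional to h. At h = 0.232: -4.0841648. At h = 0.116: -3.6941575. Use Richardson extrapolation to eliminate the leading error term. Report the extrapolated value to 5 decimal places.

-3.30415

The leading error scales as h; refining by a factor of 2 reduces it by 2^1 = 2.
Extrapolated value = (2·A(h/2) − A(h)) / (2 − 1)
= (2·(-3.6941575) − (-4.0841648)) / 1
= -3.3041502 / 1 = -3.3041502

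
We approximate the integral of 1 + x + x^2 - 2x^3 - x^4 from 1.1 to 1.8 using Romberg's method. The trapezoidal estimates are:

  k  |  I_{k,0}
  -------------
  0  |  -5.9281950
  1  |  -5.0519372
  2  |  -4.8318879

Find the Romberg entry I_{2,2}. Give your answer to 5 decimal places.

-4.75845

I_{1,1} = (4·(-5.0519372) − (-5.9281950)) / 3 = -4.7598513
I_{2,1} = (4·(-4.8318879) − (-5.0519372)) / 3 = -4.7585381
I_{2,2} = (16·(-4.7585381) − (-4.7598513)) / 15 = -4.7584506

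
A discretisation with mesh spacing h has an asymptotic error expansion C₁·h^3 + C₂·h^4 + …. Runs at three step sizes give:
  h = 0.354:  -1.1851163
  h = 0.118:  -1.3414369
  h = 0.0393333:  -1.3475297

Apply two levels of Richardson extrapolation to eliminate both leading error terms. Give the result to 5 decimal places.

First eliminate the h^3 term (factor 3^3 = 27):
  B₁ = (27·(-1.3414369) − (-1.1851163))/26 = -1.3474492
  B₂ = (27·(-1.3475297) − (-1.3414369))/26 = -1.3477640
Then eliminate the h^4 term (factor 3^4 = 81):
  (81·(-1.3477640) − (-1.3474492))/80 = -1.3477679

-1.34777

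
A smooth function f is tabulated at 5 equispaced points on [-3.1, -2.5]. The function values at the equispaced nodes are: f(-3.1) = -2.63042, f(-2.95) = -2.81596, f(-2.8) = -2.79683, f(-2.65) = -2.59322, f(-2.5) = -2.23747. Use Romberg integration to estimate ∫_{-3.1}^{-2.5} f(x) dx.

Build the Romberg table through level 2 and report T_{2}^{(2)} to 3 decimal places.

-1.605

T_{0}^{(0)} (trapezoid, 1 panel, h=0.6000): -1.46037
T_{1}^{(0)} (trapezoid, 2 panels, h=0.3000): -1.56923
T_{2}^{(0)} (trapezoid, 4 panels, h=0.1500): -1.59599
T_{1}^{(1)} = -1.56923 + (-1.56923 − (-1.46037))/3 = -1.60552
T_{2}^{(1)} = -1.59599 + (-1.59599 − (-1.56923))/3 = -1.60491
T_{2}^{(2)} = -1.60491 + (-1.60491 − (-1.60552))/15 = -1.60487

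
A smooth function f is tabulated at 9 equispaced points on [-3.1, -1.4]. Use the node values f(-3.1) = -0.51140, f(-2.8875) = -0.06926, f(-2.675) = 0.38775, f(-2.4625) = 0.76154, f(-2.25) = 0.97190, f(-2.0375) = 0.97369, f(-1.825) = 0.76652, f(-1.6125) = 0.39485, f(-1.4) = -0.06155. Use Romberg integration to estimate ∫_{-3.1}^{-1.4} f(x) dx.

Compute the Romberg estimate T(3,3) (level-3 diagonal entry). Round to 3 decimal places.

0.844

T(0,0) (trapezoid, 1 panel, h=1.7000): -0.48701
T(1,0) (trapezoid, 2 panels, h=0.8500): 0.58261
T(2,0) (trapezoid, 4 panels, h=0.4250): 0.78187
T(3,0) (trapezoid, 8 panels, h=0.2125): 0.82886
T(1,1) = 0.58261 + (0.58261 − (-0.48701))/3 = 0.93915
T(2,1) = 0.78187 + (0.78187 − 0.58261)/3 = 0.84829
T(3,1) = 0.82886 + (0.82886 − 0.78187)/3 = 0.84452
T(2,2) = 0.84829 + (0.84829 − 0.93915)/15 = 0.84223
T(3,2) = 0.84452 + (0.84452 − 0.84829)/15 = 0.84427
T(3,3) = 0.84427 + (0.84427 − 0.84223)/63 = 0.84430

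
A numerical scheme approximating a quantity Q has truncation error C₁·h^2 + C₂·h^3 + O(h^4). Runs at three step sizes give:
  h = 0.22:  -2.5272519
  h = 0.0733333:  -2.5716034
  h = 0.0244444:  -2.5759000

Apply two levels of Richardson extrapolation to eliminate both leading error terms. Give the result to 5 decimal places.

First eliminate the h^2 term (factor 3^2 = 9):
  B₁ = (9·(-2.5716034) − (-2.5272519))/8 = -2.5771473
  B₂ = (9·(-2.5759000) − (-2.5716034))/8 = -2.5764371
Then eliminate the h^3 term (factor 3^3 = 27):
  (27·(-2.5764371) − (-2.5771473))/26 = -2.5764098

-2.57641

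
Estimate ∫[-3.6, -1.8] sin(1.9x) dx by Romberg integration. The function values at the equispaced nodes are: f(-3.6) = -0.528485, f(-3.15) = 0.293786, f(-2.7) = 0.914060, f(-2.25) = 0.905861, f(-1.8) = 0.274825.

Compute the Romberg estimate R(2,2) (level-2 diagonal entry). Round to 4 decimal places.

R(0,0) (trapezoid, 1 panel, h=1.8000): -0.228294
R(1,0) (trapezoid, 2 panels, h=0.9000): 0.708507
R(2,0) (trapezoid, 4 panels, h=0.4500): 0.894095
R(1,1) = 0.708507 + (0.708507 − (-0.228294))/3 = 1.020774
R(2,1) = 0.894095 + (0.894095 − 0.708507)/3 = 0.955958
R(2,2) = 0.955958 + (0.955958 − 1.020774)/15 = 0.951637

0.9516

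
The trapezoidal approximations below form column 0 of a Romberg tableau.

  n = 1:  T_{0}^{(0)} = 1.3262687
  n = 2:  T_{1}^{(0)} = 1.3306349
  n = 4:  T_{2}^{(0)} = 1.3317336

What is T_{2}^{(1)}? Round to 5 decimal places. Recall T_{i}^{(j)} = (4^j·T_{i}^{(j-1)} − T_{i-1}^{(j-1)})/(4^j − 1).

T_{2}^{(1)} = (4·1.3317336 − 1.3306349) / 3 = 1.3320998

1.33210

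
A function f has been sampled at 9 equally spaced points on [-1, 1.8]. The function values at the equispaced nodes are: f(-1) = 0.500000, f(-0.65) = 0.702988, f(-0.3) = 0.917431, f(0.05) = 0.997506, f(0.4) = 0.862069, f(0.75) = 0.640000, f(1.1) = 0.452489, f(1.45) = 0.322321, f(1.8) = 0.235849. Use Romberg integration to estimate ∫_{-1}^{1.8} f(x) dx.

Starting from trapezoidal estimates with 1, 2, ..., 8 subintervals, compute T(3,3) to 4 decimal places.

1.8491

T(0,0) (trapezoid, 1 panel, h=2.8000): 1.030189
T(1,0) (trapezoid, 2 panels, h=1.4000): 1.721991
T(2,0) (trapezoid, 4 panels, h=0.7000): 1.819939
T(3,0) (trapezoid, 8 panels, h=0.3500): 1.841955
T(1,1) = 1.721991 + (1.721991 − 1.030189)/3 = 1.952592
T(2,1) = 1.819939 + (1.819939 − 1.721991)/3 = 1.852588
T(3,1) = 1.841955 + (1.841955 − 1.819939)/3 = 1.849294
T(2,2) = 1.852588 + (1.852588 − 1.952592)/15 = 1.845921
T(3,2) = 1.849294 + (1.849294 − 1.852588)/15 = 1.849074
T(3,3) = 1.849074 + (1.849074 − 1.845921)/63 = 1.849124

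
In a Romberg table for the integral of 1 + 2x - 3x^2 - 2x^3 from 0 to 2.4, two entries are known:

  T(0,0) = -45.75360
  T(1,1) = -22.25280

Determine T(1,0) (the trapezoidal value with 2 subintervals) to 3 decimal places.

From T(1,1) = (4·T(1,0) − T(0,0))/3, solve for T(1,0):
4·T(1,0) = 3·(-22.25280) + (-45.75360) = -112.51200
T(1,0) = -28.12800

-28.128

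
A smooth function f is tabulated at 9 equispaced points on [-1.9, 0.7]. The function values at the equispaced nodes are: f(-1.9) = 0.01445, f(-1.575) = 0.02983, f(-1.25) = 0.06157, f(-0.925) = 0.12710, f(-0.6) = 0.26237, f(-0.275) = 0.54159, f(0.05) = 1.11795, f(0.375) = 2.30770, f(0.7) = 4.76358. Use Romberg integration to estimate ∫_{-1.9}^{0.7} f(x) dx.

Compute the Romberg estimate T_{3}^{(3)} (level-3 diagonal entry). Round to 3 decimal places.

T_{0}^{(0)} (trapezoid, 1 panel, h=2.6000): 6.21144
T_{1}^{(0)} (trapezoid, 2 panels, h=1.3000): 3.44680
T_{2}^{(0)} (trapezoid, 4 panels, h=0.6500): 2.49009
T_{3}^{(0)} (trapezoid, 8 panels, h=0.3250): 2.22207
T_{1}^{(1)} = 3.44680 + (3.44680 − 6.21144)/3 = 2.52525
T_{2}^{(1)} = 2.49009 + (2.49009 − 3.44680)/3 = 2.17119
T_{3}^{(1)} = 2.22207 + (2.22207 − 2.49009)/3 = 2.13273
T_{2}^{(2)} = 2.17119 + (2.17119 − 2.52525)/15 = 2.14759
T_{3}^{(2)} = 2.13273 + (2.13273 − 2.17119)/15 = 2.13017
T_{3}^{(3)} = 2.13017 + (2.13017 − 2.14759)/63 = 2.12989

2.130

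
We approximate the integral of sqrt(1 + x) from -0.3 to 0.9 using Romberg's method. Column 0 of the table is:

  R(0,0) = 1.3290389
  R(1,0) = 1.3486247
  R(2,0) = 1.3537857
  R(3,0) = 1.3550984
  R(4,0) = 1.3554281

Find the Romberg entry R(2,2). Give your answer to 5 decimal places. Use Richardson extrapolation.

1.35553

R(1,1) = (4·1.3486247 − 1.3290389) / 3 = 1.3551533
R(2,1) = 1.3537857 + (1.3537857 − 1.3486247)/3 = 1.3555060
R(2,2) = 1.3555060 + (1.3555060 − 1.3551533)/15 = 1.3555295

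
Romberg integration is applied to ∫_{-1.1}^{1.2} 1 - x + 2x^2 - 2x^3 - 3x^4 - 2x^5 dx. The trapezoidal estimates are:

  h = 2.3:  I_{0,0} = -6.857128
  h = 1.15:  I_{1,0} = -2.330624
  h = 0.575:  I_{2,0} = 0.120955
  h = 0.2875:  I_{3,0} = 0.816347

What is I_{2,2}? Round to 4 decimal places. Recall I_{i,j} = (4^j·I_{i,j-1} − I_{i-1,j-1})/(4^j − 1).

I_{1,1} = (4·(-2.330624) − (-6.857128)) / 3 = -0.821789
I_{2,1} = (4·0.120955 − (-2.330624)) / 3 = 0.938148
I_{2,2} = (16·0.938148 − (-0.821789)) / 15 = 1.055477
(Column j=1 coincides with Simpson's rule on the same nodes.)

1.0555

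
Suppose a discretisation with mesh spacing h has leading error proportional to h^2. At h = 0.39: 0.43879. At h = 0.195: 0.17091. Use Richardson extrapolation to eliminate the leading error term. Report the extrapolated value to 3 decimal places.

0.082

Extrapolated value = (4·A(h/2) − A(h)) / (4 − 1)
= (4·0.17091 − 0.43879) / 3
= 0.24485 / 3 = 0.08162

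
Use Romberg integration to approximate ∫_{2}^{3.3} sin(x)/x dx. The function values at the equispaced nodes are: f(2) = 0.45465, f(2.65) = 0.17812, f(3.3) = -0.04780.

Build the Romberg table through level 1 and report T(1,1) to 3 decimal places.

0.243

T(0,0) (trapezoid, 1 panel, h=1.3000): 0.26445
T(1,0) (trapezoid, 2 panels, h=0.6500): 0.24800
T(1,1) = 0.24800 + (0.24800 − 0.26445)/3 = 0.24252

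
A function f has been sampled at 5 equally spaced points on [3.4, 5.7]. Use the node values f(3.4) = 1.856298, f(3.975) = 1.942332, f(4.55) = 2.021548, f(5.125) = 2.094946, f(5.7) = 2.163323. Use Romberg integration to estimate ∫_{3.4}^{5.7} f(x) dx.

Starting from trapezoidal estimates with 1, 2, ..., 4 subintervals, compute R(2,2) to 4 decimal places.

R(0,0) (trapezoid, 1 panel, h=2.3000): 4.622564
R(1,0) (trapezoid, 2 panels, h=1.1500): 4.636062
R(2,0) (trapezoid, 4 panels, h=0.5750): 4.639466
R(1,1) = 4.636062 + (4.636062 − 4.622564)/3 = 4.640561
R(2,1) = 4.639466 + (4.639466 − 4.636062)/3 = 4.640601
R(2,2) = 4.640601 + (4.640601 − 4.640561)/15 = 4.640604

4.6406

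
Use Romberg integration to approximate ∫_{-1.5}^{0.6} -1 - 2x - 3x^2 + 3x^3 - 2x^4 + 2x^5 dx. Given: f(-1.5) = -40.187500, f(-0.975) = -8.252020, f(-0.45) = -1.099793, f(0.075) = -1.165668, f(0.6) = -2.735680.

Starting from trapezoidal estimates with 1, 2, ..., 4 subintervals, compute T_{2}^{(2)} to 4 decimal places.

-14.3506

T_{0}^{(0)} (trapezoid, 1 panel, h=2.1000): -45.069339
T_{1}^{(0)} (trapezoid, 2 panels, h=1.0500): -23.689452
T_{2}^{(0)} (trapezoid, 4 panels, h=0.5250): -16.789012
T_{1}^{(1)} = -23.689452 + (-23.689452 − (-45.069339))/3 = -16.562823
T_{2}^{(1)} = -16.789012 + (-16.789012 − (-23.689452))/3 = -14.488865
T_{2}^{(2)} = -14.488865 + (-14.488865 − (-16.562823))/15 = -14.350601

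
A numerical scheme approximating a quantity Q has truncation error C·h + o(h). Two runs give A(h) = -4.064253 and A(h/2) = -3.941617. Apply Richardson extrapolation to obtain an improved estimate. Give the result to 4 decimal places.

-3.8190

The leading error scales as h; refining by a factor of 2 reduces it by 2^1 = 2.
Extrapolated value = (2·A(h/2) − A(h)) / (2 − 1)
= (2·(-3.941617) − (-4.064253)) / 1
= -3.818981 / 1 = -3.818981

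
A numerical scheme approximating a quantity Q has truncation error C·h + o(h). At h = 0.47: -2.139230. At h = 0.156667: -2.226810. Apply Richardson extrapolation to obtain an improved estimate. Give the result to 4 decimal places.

The leading error scales as h; refining by a factor of 3 reduces it by 3^1 = 3.
Extrapolated value = (3·A(h/3) − A(h)) / (3 − 1)
= (3·(-2.226810) − (-2.139230)) / 2
= -4.541200 / 2 = -2.270600

-2.2706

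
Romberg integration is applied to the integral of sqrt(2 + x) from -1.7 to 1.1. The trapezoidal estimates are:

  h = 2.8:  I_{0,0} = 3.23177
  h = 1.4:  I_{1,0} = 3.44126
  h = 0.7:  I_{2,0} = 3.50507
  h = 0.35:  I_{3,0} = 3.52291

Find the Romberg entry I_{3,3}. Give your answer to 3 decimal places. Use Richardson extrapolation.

3.529

I_{1,1} = (4·3.44126 − 3.23177) / 3 = 3.51109
I_{2,1} = (4·3.50507 − 3.44126) / 3 = 3.52634
I_{3,1} = 3.52291 + (3.52291 − 3.50507)/3 = 3.52886
I_{2,2} = (16·3.52634 − 3.51109) / 15 = 3.52736
I_{3,2} = 3.52886 + (3.52886 − 3.52634)/15 = 3.52903
I_{3,3} = 3.52903 + (3.52903 − 3.52736)/63 = 3.52906
(Column j=1 coincides with Simpson's rule on the same nodes.)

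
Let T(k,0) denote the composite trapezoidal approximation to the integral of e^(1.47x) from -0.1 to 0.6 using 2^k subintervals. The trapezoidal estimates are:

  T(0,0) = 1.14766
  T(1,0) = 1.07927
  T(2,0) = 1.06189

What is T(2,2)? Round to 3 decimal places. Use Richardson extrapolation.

Richardson extrapolation on the trapezoidal column (denominator 4−1=3):
T(1,1) = 1.07927 + (1.07927 − 1.14766)/3 = 1.05647
T(2,1) = 1.06189 + (1.06189 − 1.07927)/3 = 1.05610
T(2,2) = (16·1.05610 − 1.05647) / 15 = 1.05608

1.056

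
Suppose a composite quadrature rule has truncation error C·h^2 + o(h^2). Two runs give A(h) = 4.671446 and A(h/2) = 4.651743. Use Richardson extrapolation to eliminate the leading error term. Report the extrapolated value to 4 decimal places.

Extrapolated value = (4·A(h/2) − A(h)) / (4 − 1)
= (4·4.651743 − 4.671446) / 3
= 13.935526 / 3 = 4.645175

4.6452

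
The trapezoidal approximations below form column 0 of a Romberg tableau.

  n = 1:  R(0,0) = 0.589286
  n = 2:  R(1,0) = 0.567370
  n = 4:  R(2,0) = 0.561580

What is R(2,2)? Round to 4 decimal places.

0.5596

Richardson extrapolation on the trapezoidal column (denominator 4−1=3):
R(1,1) = 0.567370 + (0.567370 − 0.589286)/3 = 0.560065
R(2,1) = (4·0.561580 − 0.567370) / 3 = 0.559650
R(2,2) = (16·0.559650 − 0.560065) / 15 = 0.559622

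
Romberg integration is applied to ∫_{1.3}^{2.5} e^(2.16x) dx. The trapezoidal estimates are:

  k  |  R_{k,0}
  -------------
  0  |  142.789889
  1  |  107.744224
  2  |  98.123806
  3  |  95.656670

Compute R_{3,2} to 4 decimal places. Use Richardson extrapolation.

94.8288

R_{2,1} = (4·98.123806 − 107.744224) / 3 = 94.917000
R_{3,1} = 95.656670 + (95.656670 − 98.123806)/3 = 94.834291
R_{3,2} = 94.834291 + (94.834291 − 94.917000)/15 = 94.828777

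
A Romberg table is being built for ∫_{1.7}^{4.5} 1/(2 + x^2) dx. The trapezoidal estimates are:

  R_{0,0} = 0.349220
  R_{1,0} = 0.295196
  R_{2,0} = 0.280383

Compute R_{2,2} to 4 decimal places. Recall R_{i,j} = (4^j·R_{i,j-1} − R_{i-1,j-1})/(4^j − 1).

R_{1,1} = (4·0.295196 − 0.349220) / 3 = 0.277188
R_{2,1} = 0.280383 + (0.280383 − 0.295196)/3 = 0.275445
R_{2,2} = (16·0.275445 − 0.277188) / 15 = 0.275329
(Column j=1 coincides with Simpson's rule on the same nodes.)

0.2753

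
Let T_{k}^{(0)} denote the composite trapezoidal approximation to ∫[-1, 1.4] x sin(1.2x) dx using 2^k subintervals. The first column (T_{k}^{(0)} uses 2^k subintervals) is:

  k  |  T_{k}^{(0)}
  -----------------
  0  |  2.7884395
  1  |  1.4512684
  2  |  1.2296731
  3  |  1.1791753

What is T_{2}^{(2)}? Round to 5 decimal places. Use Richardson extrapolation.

Richardson extrapolation on the trapezoidal column (denominator 4−1=3):
T_{1}^{(1)} = (4·1.4512684 − 2.7884395) / 3 = 1.0055447
T_{2}^{(1)} = (4·1.2296731 − 1.4512684) / 3 = 1.1558080
T_{2}^{(2)} = (16·1.1558080 − 1.0055447) / 15 = 1.1658256

1.16583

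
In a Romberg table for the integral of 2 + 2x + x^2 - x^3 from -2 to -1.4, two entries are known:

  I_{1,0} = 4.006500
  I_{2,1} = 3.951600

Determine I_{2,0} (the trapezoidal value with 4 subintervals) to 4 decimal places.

3.9653

From I_{2,1} = (4·I_{2,0} − I_{1,0})/3, solve for I_{2,0}:
4·I_{2,0} = 3·3.951600 + 4.006500 = 15.861300
I_{2,0} = 3.965325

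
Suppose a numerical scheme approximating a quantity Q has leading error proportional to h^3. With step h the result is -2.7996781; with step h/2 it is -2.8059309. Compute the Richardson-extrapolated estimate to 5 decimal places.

The leading error scales as h^3; refining by a factor of 2 reduces it by 2^3 = 8.
Extrapolated value = (8·A(h/2) − A(h)) / (8 − 1)
= (8·(-2.8059309) − (-2.7996781)) / 7
= -19.6477691 / 7 = -2.8068242

-2.80682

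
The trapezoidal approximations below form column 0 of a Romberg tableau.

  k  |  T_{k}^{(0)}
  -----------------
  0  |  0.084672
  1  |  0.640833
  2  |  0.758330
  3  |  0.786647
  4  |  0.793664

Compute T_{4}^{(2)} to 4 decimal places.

0.7960

T_{3}^{(1)} = (4·0.786647 − 0.758330) / 3 = 0.796086
T_{4}^{(1)} = 0.793664 + (0.793664 − 0.786647)/3 = 0.796003
T_{4}^{(2)} = 0.796003 + (0.796003 − 0.796086)/15 = 0.795997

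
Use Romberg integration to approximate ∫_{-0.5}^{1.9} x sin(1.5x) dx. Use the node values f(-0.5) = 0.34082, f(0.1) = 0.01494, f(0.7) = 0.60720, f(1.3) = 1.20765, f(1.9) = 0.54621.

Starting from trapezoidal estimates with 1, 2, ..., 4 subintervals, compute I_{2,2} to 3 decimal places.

1.403

I_{0,0} (trapezoid, 1 panel, h=2.4000): 1.06444
I_{1,0} (trapezoid, 2 panels, h=1.2000): 1.26086
I_{2,0} (trapezoid, 4 panels, h=0.6000): 1.36398
I_{1,1} = 1.26086 + (1.26086 − 1.06444)/3 = 1.32633
I_{2,1} = 1.36398 + (1.36398 − 1.26086)/3 = 1.39835
I_{2,2} = 1.39835 + (1.39835 − 1.32633)/15 = 1.40315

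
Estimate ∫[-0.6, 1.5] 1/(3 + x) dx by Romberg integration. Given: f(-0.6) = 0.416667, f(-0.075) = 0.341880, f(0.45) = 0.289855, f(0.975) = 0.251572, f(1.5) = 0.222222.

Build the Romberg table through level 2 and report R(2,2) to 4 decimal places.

R(0,0) (trapezoid, 1 panel, h=2.1000): 0.670833
R(1,0) (trapezoid, 2 panels, h=1.0500): 0.639764
R(2,0) (trapezoid, 4 panels, h=0.5250): 0.631445
R(1,1) = 0.639764 + (0.639764 − 0.670833)/3 = 0.629408
R(2,1) = 0.631445 + (0.631445 − 0.639764)/3 = 0.628672
R(2,2) = 0.628672 + (0.628672 − 0.629408)/15 = 0.628623

0.6286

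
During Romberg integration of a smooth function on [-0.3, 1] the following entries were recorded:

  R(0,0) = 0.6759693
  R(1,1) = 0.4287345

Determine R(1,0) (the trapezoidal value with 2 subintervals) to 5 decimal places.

From R(1,1) = (4·R(1,0) − R(0,0))/3, solve for R(1,0):
4·R(1,0) = 3·0.4287345 + 0.6759693 = 1.9621728
R(1,0) = 0.4905432

0.49054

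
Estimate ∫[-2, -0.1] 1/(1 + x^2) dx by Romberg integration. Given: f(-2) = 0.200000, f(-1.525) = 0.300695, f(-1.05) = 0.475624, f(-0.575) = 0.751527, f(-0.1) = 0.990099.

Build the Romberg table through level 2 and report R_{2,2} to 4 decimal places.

1.0072

R_{0,0} (trapezoid, 1 panel, h=1.9000): 1.130594
R_{1,0} (trapezoid, 2 panels, h=0.9500): 1.017140
R_{2,0} (trapezoid, 4 panels, h=0.4750): 1.008375
R_{1,1} = 1.017140 + (1.017140 − 1.130594)/3 = 0.979322
R_{2,1} = 1.008375 + (1.008375 − 1.017140)/3 = 1.005453
R_{2,2} = 1.005453 + (1.005453 − 0.979322)/15 = 1.007195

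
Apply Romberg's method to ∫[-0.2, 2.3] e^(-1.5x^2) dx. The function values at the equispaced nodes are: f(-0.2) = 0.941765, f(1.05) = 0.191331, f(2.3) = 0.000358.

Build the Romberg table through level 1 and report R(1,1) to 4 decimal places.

0.7114

R(0,0) (trapezoid, 1 panel, h=2.5000): 1.177654
R(1,0) (trapezoid, 2 panels, h=1.2500): 0.827991
R(1,1) = 0.827991 + (0.827991 − 1.177654)/3 = 0.711437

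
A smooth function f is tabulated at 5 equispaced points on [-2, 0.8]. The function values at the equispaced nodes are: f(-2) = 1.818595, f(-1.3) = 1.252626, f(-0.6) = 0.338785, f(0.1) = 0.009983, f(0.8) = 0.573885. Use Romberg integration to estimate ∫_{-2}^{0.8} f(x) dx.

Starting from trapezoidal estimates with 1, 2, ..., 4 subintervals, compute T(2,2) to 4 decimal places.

T(0,0) (trapezoid, 1 panel, h=2.8000): 3.349472
T(1,0) (trapezoid, 2 panels, h=1.4000): 2.149035
T(2,0) (trapezoid, 4 panels, h=0.7000): 1.958344
T(1,1) = 2.149035 + (2.149035 − 3.349472)/3 = 1.748889
T(2,1) = 1.958344 + (1.958344 − 2.149035)/3 = 1.894780
T(2,2) = 1.894780 + (1.894780 − 1.748889)/15 = 1.904506

1.9045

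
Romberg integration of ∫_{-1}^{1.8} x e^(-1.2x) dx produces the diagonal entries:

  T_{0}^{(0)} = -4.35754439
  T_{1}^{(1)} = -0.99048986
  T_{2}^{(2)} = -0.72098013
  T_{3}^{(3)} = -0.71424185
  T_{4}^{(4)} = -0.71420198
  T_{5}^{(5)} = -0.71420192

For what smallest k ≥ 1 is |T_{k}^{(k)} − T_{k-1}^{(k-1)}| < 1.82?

|T_{1}^{(1)} − T_{0}^{(0)}| = 3.36705453 ≥ 1.82
|T_{2}^{(2)} − T_{1}^{(1)}| = 0.26950973 < 1.82

k = 2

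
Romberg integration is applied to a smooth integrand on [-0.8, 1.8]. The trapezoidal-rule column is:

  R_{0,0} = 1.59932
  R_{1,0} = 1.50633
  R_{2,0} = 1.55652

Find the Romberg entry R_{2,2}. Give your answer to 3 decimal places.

Richardson extrapolation on the trapezoidal column (denominator 4−1=3):
R_{1,1} = 1.50633 + (1.50633 − 1.59932)/3 = 1.47533
R_{2,1} = (4·1.55652 − 1.50633) / 3 = 1.57325
R_{2,2} = 1.57325 + (1.57325 − 1.47533)/15 = 1.57978

1.580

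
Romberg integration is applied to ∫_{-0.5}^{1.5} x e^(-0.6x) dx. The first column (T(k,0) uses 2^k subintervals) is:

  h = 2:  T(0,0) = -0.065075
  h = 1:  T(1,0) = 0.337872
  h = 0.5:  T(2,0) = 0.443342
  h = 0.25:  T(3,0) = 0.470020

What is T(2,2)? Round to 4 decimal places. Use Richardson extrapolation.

T(1,1) = 0.337872 + (0.337872 − (-0.065075))/3 = 0.472188
T(2,1) = (4·0.443342 − 0.337872) / 3 = 0.478499
T(2,2) = (16·0.478499 − 0.472188) / 15 = 0.478920

0.4789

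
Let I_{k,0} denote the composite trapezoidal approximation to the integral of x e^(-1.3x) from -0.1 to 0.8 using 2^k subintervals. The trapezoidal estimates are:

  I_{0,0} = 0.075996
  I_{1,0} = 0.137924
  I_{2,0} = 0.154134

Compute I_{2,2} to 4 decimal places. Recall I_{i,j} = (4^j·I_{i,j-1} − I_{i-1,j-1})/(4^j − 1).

0.1596

I_{1,1} = (4·0.137924 − 0.075996) / 3 = 0.158567
I_{2,1} = 0.154134 + (0.154134 − 0.137924)/3 = 0.159537
I_{2,2} = 0.159537 + (0.159537 − 0.158567)/15 = 0.159602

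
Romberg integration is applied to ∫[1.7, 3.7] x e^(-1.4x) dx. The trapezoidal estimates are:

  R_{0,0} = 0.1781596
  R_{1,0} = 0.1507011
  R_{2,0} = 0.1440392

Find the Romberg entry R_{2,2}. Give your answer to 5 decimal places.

Richardson extrapolation on the trapezoidal column (denominator 4−1=3):
R_{1,1} = 0.1507011 + (0.1507011 − 0.1781596)/3 = 0.1415483
R_{2,1} = (4·0.1440392 − 0.1507011) / 3 = 0.1418186
R_{2,2} = 0.1418186 + (0.1418186 − 0.1415483)/15 = 0.1418366
(Column j=1 coincides with Simpson's rule on the same nodes.)

0.14184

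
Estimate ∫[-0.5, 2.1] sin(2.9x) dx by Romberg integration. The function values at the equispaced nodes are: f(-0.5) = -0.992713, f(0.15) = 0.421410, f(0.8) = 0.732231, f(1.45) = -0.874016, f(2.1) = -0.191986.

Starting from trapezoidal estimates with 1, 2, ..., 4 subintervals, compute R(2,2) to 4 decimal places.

-0.4041

R(0,0) (trapezoid, 1 panel, h=2.6000): -1.540109
R(1,0) (trapezoid, 2 panels, h=1.3000): 0.181846
R(2,0) (trapezoid, 4 panels, h=0.6500): -0.203271
R(1,1) = 0.181846 + (0.181846 − (-1.540109))/3 = 0.755831
R(2,1) = -0.203271 + (-0.203271 − 0.181846)/3 = -0.331643
R(2,2) = -0.331643 + (-0.331643 − 0.755831)/15 = -0.404141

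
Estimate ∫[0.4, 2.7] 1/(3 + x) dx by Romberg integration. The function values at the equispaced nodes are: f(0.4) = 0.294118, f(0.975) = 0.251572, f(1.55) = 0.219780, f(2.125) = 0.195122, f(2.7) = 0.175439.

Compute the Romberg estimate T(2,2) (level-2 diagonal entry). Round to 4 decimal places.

0.5167

T(0,0) (trapezoid, 1 panel, h=2.3000): 0.539991
T(1,0) (trapezoid, 2 panels, h=1.1500): 0.522742
T(2,0) (trapezoid, 4 panels, h=0.5750): 0.518220
T(1,1) = 0.522742 + (0.522742 − 0.539991)/3 = 0.516992
T(2,1) = 0.518220 + (0.518220 − 0.522742)/3 = 0.516713
T(2,2) = 0.516713 + (0.516713 − 0.516992)/15 = 0.516694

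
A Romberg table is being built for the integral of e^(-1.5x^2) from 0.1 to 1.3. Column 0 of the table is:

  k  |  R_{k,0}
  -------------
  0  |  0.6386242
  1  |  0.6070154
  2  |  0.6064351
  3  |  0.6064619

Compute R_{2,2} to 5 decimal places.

R_{1,1} = (4·0.6070154 − 0.6386242) / 3 = 0.5964791
R_{2,1} = (4·0.6064351 − 0.6070154) / 3 = 0.6062417
R_{2,2} = 0.6062417 + (0.6062417 − 0.5964791)/15 = 0.6068925

0.60689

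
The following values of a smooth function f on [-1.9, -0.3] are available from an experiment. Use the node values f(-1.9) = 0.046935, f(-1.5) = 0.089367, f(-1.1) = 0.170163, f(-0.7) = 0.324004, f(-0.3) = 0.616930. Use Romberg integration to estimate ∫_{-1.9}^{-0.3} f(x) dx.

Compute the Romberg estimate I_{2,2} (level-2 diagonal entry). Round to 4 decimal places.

I_{0,0} (trapezoid, 1 panel, h=1.6000): 0.531092
I_{1,0} (trapezoid, 2 panels, h=0.8000): 0.401676
I_{2,0} (trapezoid, 4 panels, h=0.4000): 0.366187
I_{1,1} = 0.401676 + (0.401676 − 0.531092)/3 = 0.358537
I_{2,1} = 0.366187 + (0.366187 − 0.401676)/3 = 0.354357
I_{2,2} = 0.354357 + (0.354357 − 0.358537)/15 = 0.354078

0.3541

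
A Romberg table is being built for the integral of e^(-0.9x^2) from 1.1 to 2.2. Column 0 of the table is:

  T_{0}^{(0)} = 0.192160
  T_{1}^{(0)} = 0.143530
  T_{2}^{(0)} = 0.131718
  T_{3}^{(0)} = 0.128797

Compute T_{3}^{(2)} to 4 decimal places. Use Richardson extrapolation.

Richardson extrapolation on the trapezoidal column (denominator 4−1=3):
T_{2}^{(1)} = (4·0.131718 − 0.143530) / 3 = 0.127781
T_{3}^{(1)} = (4·0.128797 − 0.131718) / 3 = 0.127823
T_{3}^{(2)} = (16·0.127823 − 0.127781) / 15 = 0.127826
(Column j=1 coincides with Simpson's rule on the same nodes.)

0.1278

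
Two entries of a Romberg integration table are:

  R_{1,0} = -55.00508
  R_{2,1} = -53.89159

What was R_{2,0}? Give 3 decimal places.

From R_{2,1} = (4·R_{2,0} − R_{1,0})/3, solve for R_{2,0}:
4·R_{2,0} = 3·(-53.89159) + (-55.00508) = -216.67985
R_{2,0} = -54.16996

-54.170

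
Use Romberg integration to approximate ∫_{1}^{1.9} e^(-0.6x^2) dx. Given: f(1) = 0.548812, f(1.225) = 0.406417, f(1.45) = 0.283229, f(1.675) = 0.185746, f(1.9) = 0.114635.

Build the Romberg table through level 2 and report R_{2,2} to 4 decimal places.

0.2699

R_{0,0} (trapezoid, 1 panel, h=0.9000): 0.298551
R_{1,0} (trapezoid, 2 panels, h=0.4500): 0.276729
R_{2,0} (trapezoid, 4 panels, h=0.2250): 0.271601
R_{1,1} = 0.276729 + (0.276729 − 0.298551)/3 = 0.269455
R_{2,1} = 0.271601 + (0.271601 − 0.276729)/3 = 0.269892
R_{2,2} = 0.269892 + (0.269892 − 0.269455)/15 = 0.269921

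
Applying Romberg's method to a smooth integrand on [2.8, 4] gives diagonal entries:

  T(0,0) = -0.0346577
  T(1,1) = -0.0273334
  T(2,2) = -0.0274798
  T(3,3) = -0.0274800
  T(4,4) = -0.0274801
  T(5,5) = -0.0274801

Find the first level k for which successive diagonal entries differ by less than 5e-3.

|T(1,1) − T(0,0)| = 0.0073243 ≥ 5e-3
|T(2,2) − T(1,1)| = 0.0001464 < 5e-3

k = 2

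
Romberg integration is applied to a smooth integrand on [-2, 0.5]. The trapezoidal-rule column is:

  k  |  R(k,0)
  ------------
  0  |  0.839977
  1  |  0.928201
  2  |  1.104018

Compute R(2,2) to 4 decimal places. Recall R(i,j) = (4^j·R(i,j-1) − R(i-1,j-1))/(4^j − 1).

R(1,1) = 0.928201 + (0.928201 − 0.839977)/3 = 0.957609
R(2,1) = (4·1.104018 − 0.928201) / 3 = 1.162624
R(2,2) = (16·1.162624 − 0.957609) / 15 = 1.176292

1.1763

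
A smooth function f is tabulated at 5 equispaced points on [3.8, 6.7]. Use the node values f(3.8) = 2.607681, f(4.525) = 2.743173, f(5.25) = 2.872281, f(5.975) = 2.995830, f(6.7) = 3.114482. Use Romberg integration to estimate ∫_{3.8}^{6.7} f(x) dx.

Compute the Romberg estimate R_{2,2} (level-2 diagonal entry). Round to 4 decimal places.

8.3188

R_{0,0} (trapezoid, 1 panel, h=2.9000): 8.297136
R_{1,0} (trapezoid, 2 panels, h=1.4500): 8.313376
R_{2,0} (trapezoid, 4 panels, h=0.7250): 8.317465
R_{1,1} = 8.313376 + (8.313376 − 8.297136)/3 = 8.318789
R_{2,1} = 8.317465 + (8.317465 − 8.313376)/3 = 8.318828
R_{2,2} = 8.318828 + (8.318828 − 8.318789)/15 = 8.318831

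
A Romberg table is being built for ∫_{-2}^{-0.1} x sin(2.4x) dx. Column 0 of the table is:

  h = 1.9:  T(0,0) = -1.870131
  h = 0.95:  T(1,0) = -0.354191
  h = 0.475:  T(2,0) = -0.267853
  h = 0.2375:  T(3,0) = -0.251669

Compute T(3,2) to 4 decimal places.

Richardson extrapolation on the trapezoidal column (denominator 4−1=3):
T(2,1) = (4·(-0.267853) − (-0.354191)) / 3 = -0.239074
T(3,1) = (4·(-0.251669) − (-0.267853)) / 3 = -0.246274
T(3,2) = (16·(-0.246274) − (-0.239074)) / 15 = -0.246754

-0.2468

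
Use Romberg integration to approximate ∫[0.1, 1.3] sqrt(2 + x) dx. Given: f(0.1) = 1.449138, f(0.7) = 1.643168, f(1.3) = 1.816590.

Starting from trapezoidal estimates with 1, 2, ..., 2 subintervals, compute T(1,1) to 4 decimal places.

T(0,0) (trapezoid, 1 panel, h=1.2000): 1.959437
T(1,0) (trapezoid, 2 panels, h=0.6000): 1.965619
T(1,1) = 1.965619 + (1.965619 − 1.959437)/3 = 1.967680

1.9677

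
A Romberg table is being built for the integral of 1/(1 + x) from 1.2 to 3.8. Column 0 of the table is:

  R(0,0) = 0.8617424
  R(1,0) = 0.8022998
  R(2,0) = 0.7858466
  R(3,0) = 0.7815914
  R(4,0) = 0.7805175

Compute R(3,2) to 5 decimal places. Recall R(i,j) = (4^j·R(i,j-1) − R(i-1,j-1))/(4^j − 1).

0.78016

Richardson extrapolation on the trapezoidal column (denominator 4−1=3):
R(2,1) = (4·0.7858466 − 0.8022998) / 3 = 0.7803622
R(3,1) = (4·0.7815914 − 0.7858466) / 3 = 0.7801730
R(3,2) = 0.7801730 + (0.7801730 − 0.7803622)/15 = 0.7801604
(Column j=1 coincides with Simpson's rule on the same nodes.)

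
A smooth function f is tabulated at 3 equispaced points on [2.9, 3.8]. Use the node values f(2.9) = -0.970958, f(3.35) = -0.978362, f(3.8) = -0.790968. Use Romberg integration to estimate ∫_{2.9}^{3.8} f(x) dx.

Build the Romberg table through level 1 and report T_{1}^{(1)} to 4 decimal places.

-0.8513

T_{0}^{(0)} (trapezoid, 1 panel, h=0.9000): -0.792867
T_{1}^{(0)} (trapezoid, 2 panels, h=0.4500): -0.836696
T_{1}^{(1)} = -0.836696 + (-0.836696 − (-0.792867))/3 = -0.851306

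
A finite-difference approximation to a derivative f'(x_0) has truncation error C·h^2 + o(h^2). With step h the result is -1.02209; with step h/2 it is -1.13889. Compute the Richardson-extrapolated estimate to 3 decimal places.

-1.178

The leading error scales as h^2; refining by a factor of 2 reduces it by 2^2 = 4.
Extrapolated value = (4·A(h/2) − A(h)) / (4 − 1)
= (4·(-1.13889) − (-1.02209)) / 3
= -3.53347 / 3 = -1.17782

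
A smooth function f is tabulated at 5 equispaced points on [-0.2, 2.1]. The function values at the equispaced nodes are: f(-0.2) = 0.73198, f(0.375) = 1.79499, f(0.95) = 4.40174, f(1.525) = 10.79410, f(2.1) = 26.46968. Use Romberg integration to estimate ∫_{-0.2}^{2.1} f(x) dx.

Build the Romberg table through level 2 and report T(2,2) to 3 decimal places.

16.511

T(0,0) (trapezoid, 1 panel, h=2.3000): 31.28191
T(1,0) (trapezoid, 2 panels, h=1.1500): 20.70296
T(2,0) (trapezoid, 4 panels, h=0.5750): 17.59020
T(1,1) = 20.70296 + (20.70296 − 31.28191)/3 = 17.17664
T(2,1) = 17.59020 + (17.59020 − 20.70296)/3 = 16.55261
T(2,2) = 16.55261 + (16.55261 − 17.17664)/15 = 16.51101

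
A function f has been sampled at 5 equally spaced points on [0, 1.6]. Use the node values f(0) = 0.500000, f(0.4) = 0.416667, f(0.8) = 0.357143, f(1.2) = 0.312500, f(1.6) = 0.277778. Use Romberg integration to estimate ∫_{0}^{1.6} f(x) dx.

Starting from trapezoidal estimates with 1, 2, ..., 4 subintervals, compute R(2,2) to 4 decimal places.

R(0,0) (trapezoid, 1 panel, h=1.6000): 0.622222
R(1,0) (trapezoid, 2 panels, h=0.8000): 0.596826
R(2,0) (trapezoid, 4 panels, h=0.4000): 0.590080
R(1,1) = 0.596826 + (0.596826 − 0.622222)/3 = 0.588361
R(2,1) = 0.590080 + (0.590080 − 0.596826)/3 = 0.587831
R(2,2) = 0.587831 + (0.587831 − 0.588361)/15 = 0.587796

0.5878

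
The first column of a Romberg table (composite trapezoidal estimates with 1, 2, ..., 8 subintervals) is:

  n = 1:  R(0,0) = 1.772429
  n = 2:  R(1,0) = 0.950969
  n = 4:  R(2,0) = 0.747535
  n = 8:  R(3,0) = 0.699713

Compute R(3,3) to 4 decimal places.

Richardson extrapolation on the trapezoidal column (denominator 4−1=3):
R(1,1) = (4·0.950969 − 1.772429) / 3 = 0.677149
R(2,1) = 0.747535 + (0.747535 − 0.950969)/3 = 0.679724
R(3,1) = 0.699713 + (0.699713 − 0.747535)/3 = 0.683772
R(2,2) = (16·0.679724 − 0.677149) / 15 = 0.679896
R(3,2) = 0.683772 + (0.683772 − 0.679724)/15 = 0.684042
R(3,3) = (64·0.684042 − 0.679896) / 63 = 0.684108

0.6841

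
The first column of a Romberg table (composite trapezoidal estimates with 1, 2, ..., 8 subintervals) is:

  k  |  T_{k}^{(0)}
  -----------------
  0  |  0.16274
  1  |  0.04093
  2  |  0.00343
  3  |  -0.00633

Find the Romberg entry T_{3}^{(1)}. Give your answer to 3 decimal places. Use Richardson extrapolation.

-0.010

T_{3}^{(1)} = -0.00633 + (-0.00633 − 0.00343)/3 = -0.00958
(Column j=1 coincides with Simpson's rule on the same nodes.)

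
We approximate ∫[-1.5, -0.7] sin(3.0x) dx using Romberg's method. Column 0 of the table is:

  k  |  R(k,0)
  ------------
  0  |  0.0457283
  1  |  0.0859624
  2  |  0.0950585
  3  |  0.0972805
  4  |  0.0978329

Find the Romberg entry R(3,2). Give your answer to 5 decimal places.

Richardson extrapolation on the trapezoidal column (denominator 4−1=3):
R(2,1) = 0.0950585 + (0.0950585 − 0.0859624)/3 = 0.0980905
R(3,1) = (4·0.0972805 − 0.0950585) / 3 = 0.0980212
R(3,2) = (16·0.0980212 − 0.0980905) / 15 = 0.0980166
(Column j=1 coincides with Simpson's rule on the same nodes.)

0.09802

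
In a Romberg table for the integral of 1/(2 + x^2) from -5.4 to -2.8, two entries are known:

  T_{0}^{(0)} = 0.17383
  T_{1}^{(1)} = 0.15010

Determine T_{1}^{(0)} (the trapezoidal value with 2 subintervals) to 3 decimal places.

0.156

From T_{1}^{(1)} = (4·T_{1}^{(0)} − T_{0}^{(0)})/3, solve for T_{1}^{(0)}:
4·T_{1}^{(0)} = 3·0.15010 + 0.17383 = 0.62413
T_{1}^{(0)} = 0.15603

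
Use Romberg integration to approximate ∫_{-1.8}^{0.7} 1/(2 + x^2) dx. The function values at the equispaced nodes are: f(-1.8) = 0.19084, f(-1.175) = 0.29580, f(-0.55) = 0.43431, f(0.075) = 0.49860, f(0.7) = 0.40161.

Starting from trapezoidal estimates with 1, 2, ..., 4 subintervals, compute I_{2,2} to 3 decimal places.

I_{0,0} (trapezoid, 1 panel, h=2.5000): 0.74056
I_{1,0} (trapezoid, 2 panels, h=1.2500): 0.91317
I_{2,0} (trapezoid, 4 panels, h=0.6250): 0.95308
I_{1,1} = 0.91317 + (0.91317 − 0.74056)/3 = 0.97071
I_{2,1} = 0.95308 + (0.95308 − 0.91317)/3 = 0.96638
I_{2,2} = 0.96638 + (0.96638 − 0.97071)/15 = 0.96609

0.966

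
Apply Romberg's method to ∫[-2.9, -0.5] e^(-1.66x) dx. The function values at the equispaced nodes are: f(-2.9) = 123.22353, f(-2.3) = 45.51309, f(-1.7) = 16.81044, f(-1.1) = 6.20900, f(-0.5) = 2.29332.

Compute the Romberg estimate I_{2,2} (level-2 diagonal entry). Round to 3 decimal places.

72.945

I_{0,0} (trapezoid, 1 panel, h=2.4000): 150.62022
I_{1,0} (trapezoid, 2 panels, h=1.2000): 95.48264
I_{2,0} (trapezoid, 4 panels, h=0.6000): 78.77457
I_{1,1} = 95.48264 + (95.48264 − 150.62022)/3 = 77.10345
I_{2,1} = 78.77457 + (78.77457 − 95.48264)/3 = 73.20521
I_{2,2} = 73.20521 + (73.20521 − 77.10345)/15 = 72.94533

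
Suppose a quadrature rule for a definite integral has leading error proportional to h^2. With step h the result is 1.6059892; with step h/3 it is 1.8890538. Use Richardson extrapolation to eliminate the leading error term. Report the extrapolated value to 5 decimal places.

1.92444

Extrapolated value = (9·A(h/3) − A(h)) / (9 − 1)
= (9·1.8890538 − 1.6059892) / 8
= 15.3954950 / 8 = 1.9244369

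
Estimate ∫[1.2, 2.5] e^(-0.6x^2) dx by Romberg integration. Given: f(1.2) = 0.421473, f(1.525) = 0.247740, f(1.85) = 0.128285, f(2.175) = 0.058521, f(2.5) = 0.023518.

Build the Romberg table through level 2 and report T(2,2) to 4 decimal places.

0.2088

T(0,0) (trapezoid, 1 panel, h=1.3000): 0.289244
T(1,0) (trapezoid, 2 panels, h=0.6500): 0.228007
T(2,0) (trapezoid, 4 panels, h=0.3250): 0.213538
T(1,1) = 0.228007 + (0.228007 − 0.289244)/3 = 0.207595
T(2,1) = 0.213538 + (0.213538 − 0.228007)/3 = 0.208715
T(2,2) = 0.208715 + (0.208715 − 0.207595)/15 = 0.208790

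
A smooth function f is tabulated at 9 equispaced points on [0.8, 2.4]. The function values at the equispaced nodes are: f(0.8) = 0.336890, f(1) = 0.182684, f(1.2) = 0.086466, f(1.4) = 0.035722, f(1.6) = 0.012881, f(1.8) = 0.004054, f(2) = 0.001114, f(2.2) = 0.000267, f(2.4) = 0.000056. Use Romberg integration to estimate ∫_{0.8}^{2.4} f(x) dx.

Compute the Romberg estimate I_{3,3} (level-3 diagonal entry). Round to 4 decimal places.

I_{0,0} (trapezoid, 1 panel, h=1.6000): 0.269557
I_{1,0} (trapezoid, 2 panels, h=0.8000): 0.145083
I_{2,0} (trapezoid, 4 panels, h=0.4000): 0.107574
I_{3,0} (trapezoid, 8 panels, h=0.2000): 0.098332
I_{1,1} = 0.145083 + (0.145083 − 0.269557)/3 = 0.103592
I_{2,1} = 0.107574 + (0.107574 − 0.145083)/3 = 0.095071
I_{3,1} = 0.098332 + (0.098332 − 0.107574)/3 = 0.095251
I_{2,2} = 0.095071 + (0.095071 − 0.103592)/15 = 0.094503
I_{3,2} = 0.095251 + (0.095251 − 0.095071)/15 = 0.095263
I_{3,3} = 0.095263 + (0.095263 − 0.094503)/63 = 0.095275

0.0953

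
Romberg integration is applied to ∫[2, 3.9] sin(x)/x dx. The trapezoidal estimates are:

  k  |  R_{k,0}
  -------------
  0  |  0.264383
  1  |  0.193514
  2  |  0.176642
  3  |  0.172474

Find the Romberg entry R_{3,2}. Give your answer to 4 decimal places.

Richardson extrapolation on the trapezoidal column (denominator 4−1=3):
R_{2,1} = 0.176642 + (0.176642 − 0.193514)/3 = 0.171018
R_{3,1} = (4·0.172474 − 0.176642) / 3 = 0.171085
R_{3,2} = 0.171085 + (0.171085 − 0.171018)/15 = 0.171089
(Column j=1 coincides with Simpson's rule on the same nodes.)

0.1711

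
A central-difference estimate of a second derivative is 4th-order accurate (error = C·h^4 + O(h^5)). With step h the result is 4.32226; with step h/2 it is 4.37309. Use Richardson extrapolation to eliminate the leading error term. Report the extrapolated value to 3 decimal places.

Extrapolated value = (16·A(h/2) − A(h)) / (16 − 1)
= (16·4.37309 − 4.32226) / 15
= 65.64718 / 15 = 4.37648

4.376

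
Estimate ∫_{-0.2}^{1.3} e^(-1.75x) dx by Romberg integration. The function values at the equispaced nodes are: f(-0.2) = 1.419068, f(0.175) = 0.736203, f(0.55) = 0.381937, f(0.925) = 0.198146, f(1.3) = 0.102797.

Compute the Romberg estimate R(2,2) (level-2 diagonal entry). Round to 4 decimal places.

0.7523

R(0,0) (trapezoid, 1 panel, h=1.5000): 1.141399
R(1,0) (trapezoid, 2 panels, h=0.7500): 0.857152
R(2,0) (trapezoid, 4 panels, h=0.3750): 0.778957
R(1,1) = 0.857152 + (0.857152 − 1.141399)/3 = 0.762403
R(2,1) = 0.778957 + (0.778957 − 0.857152)/3 = 0.752892
R(2,2) = 0.752892 + (0.752892 − 0.762403)/15 = 0.752258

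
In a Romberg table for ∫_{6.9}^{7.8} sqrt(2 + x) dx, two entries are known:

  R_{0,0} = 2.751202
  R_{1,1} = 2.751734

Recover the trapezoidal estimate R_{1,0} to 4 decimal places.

From R_{1,1} = (4·R_{1,0} − R_{0,0})/3, solve for R_{1,0}:
4·R_{1,0} = 3·2.751734 + 2.751202 = 11.006404
R_{1,0} = 2.751601

2.7516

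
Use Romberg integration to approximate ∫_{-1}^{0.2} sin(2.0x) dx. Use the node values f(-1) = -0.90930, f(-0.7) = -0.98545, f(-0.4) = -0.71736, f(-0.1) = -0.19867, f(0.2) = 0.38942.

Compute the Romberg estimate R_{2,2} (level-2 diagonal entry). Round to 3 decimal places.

R_{0,0} (trapezoid, 1 panel, h=1.2000): -0.31193
R_{1,0} (trapezoid, 2 panels, h=0.6000): -0.58638
R_{2,0} (trapezoid, 4 panels, h=0.3000): -0.64843
R_{1,1} = -0.58638 + (-0.58638 − (-0.31193))/3 = -0.67786
R_{2,1} = -0.64843 + (-0.64843 − (-0.58638))/3 = -0.66911
R_{2,2} = -0.66911 + (-0.66911 − (-0.67786))/15 = -0.66853

-0.669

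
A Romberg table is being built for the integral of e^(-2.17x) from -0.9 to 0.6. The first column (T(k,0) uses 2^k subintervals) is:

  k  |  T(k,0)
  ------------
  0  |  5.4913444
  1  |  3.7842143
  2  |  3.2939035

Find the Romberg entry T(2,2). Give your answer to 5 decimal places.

3.12482

T(1,1) = (4·3.7842143 − 5.4913444) / 3 = 3.2151709
T(2,1) = (4·3.2939035 − 3.7842143) / 3 = 3.1304666
T(2,2) = (16·3.1304666 − 3.2151709) / 15 = 3.1248196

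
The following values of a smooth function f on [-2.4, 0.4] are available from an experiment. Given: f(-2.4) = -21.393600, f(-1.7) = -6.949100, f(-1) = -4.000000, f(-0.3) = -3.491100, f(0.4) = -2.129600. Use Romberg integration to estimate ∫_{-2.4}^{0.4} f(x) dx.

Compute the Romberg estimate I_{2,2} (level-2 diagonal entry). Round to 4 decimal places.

-17.0100

I_{0,0} (trapezoid, 1 panel, h=2.8000): -32.932480
I_{1,0} (trapezoid, 2 panels, h=1.4000): -22.066240
I_{2,0} (trapezoid, 4 panels, h=0.7000): -18.341260
I_{1,1} = -22.066240 + (-22.066240 − (-32.932480))/3 = -18.444160
I_{2,1} = -18.341260 + (-18.341260 − (-22.066240))/3 = -17.099600
I_{2,2} = -17.099600 + (-17.099600 − (-18.444160))/15 = -17.009963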